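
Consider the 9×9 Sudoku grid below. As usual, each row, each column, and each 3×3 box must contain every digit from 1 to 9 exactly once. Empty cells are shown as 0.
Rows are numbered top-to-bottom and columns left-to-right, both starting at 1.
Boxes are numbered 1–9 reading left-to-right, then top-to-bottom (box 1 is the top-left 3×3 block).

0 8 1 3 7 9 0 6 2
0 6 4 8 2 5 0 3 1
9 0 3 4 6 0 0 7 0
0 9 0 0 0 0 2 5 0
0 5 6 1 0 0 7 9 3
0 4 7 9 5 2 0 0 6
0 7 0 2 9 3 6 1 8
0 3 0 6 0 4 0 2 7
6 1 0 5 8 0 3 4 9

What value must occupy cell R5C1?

2

Cell R5C1 itself could take any of {2, 8} by direct elimination.
Consider where 2 can go in box 4.
R4C1 is out (row 4 already has a 2).
R4C3 is out (row 4 already has a 2).
R6C1 is out (row 6 already has a 2).
So the only cell in box 4 that can hold 2 is R5C1.
Therefore R5C1 = 2.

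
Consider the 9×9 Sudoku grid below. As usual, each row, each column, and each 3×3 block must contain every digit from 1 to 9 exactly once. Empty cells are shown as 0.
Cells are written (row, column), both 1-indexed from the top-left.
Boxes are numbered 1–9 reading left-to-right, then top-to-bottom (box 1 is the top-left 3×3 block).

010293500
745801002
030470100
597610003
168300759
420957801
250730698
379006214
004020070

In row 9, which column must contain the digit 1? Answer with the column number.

Consider where 1 can go in row 9.
(9,1) is out (column 1 already has a 1).
(9,2) is out (column 2 already has a 1).
(9,6) is out (column 6 already has a 1).
(9,7) is out (column 7 already has a 1).
(9,9) is out (column 9 already has a 1).
So the only cell in row 9 that can hold 1 is (9,4).
That is column 4.

4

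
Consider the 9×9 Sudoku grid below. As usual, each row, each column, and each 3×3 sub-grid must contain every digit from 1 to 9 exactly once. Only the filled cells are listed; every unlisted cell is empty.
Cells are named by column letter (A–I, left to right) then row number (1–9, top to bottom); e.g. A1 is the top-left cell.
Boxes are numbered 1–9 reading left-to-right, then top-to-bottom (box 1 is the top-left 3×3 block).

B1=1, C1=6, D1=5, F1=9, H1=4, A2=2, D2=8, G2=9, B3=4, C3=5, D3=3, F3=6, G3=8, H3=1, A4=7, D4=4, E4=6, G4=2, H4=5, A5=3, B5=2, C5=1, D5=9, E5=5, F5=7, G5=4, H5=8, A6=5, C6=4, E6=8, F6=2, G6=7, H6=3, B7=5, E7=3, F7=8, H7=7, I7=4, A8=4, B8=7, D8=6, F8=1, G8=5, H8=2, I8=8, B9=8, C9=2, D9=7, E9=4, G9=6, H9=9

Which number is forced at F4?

3

Row 4 already contains {2, 4, 5, 6, 7}.
Column F already contains {1, 2, 6, 7, 8, 9}.
Its 3×3 block (box 5) already contains {2, 4, 5, 6, 7, 8, 9}.
The only value from 1–9 not eliminated is 3, so F4 = 3.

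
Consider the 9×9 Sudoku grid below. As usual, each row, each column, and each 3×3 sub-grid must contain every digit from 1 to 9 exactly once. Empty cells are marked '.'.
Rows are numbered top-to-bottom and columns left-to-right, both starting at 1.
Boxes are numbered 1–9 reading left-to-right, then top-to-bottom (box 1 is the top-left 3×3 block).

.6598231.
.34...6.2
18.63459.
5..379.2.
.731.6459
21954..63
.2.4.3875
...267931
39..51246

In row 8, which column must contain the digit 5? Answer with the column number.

Consider where 5 can go in row 8.
R8C1 is out (column 1 already has a 5).
R8C3 is out (column 3 already has a 5).
So the only cell in row 8 that can hold 5 is R8C2.
That is column 2.

2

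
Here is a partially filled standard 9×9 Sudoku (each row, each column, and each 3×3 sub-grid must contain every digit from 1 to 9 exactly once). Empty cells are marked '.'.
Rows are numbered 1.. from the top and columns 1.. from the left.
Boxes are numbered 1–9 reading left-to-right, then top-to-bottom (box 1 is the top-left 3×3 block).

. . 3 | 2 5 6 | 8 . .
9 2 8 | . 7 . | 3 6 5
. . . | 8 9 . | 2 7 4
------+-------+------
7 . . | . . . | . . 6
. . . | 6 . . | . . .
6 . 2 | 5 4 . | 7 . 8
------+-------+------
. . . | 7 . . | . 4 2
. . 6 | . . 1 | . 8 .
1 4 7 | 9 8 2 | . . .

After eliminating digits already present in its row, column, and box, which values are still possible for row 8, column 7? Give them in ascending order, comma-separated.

Row 8 already contains {1, 6, 8}.
Column 7 already contains {2, 3, 7, 8}.
Its 3×3 block (box 9) already contains {2, 4, 8}.
Removing those from 1–9 leaves {5, 9} as the candidates for row 8, column 7.

5,9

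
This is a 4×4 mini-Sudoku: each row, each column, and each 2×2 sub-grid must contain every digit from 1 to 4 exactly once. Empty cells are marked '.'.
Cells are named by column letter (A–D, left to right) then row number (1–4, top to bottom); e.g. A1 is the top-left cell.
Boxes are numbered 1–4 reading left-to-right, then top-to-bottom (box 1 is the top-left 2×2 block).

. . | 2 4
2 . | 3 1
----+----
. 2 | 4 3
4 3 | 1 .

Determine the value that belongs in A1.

Cell A1 itself could take any of {1, 3} by direct elimination.
Consider where 3 can go in box 1.
B1 is out (column B already has a 3).
B2 is out (row 2 already has a 3).
So the only cell in box 1 that can hold 3 is A1.
Therefore A1 = 3.

3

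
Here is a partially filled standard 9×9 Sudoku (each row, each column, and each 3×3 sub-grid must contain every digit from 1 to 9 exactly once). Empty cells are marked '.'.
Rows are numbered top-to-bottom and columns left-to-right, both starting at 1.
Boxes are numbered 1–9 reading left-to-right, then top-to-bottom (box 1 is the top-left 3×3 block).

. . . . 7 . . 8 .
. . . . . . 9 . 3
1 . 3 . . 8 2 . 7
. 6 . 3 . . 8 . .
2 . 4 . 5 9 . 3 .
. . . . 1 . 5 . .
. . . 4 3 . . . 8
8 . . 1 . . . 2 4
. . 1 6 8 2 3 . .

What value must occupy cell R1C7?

4

Cell R1C7 itself could take any of {1, 4, 6} by direct elimination.
Consider where 4 can go in column 7.
R5C7 is out (row 5 already has a 4).
R7C7 is out (row 7 already has a 4).
R8C7 is out (row 8 already has a 4).
So the only cell in column 7 that can hold 4 is R1C7.
Therefore R1C7 = 4.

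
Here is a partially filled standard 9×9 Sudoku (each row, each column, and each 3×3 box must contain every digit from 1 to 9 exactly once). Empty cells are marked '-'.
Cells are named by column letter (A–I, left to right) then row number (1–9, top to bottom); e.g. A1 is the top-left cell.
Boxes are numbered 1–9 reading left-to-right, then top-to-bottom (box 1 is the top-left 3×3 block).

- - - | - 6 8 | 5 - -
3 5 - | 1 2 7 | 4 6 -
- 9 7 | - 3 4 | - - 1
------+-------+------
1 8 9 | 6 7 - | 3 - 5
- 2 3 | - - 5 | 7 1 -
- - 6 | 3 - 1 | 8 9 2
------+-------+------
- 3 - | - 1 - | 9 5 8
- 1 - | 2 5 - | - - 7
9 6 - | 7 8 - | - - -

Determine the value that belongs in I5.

6

Cell I5 itself could take any of {4, 6} by direct elimination.
Consider where 6 can go in row 5.
A5 is out (box 4 already has a 6).
D5 is out (column D already has a 6).
E5 is out (column E already has a 6).
So the only cell in row 5 that can hold 6 is I5.
Therefore I5 = 6.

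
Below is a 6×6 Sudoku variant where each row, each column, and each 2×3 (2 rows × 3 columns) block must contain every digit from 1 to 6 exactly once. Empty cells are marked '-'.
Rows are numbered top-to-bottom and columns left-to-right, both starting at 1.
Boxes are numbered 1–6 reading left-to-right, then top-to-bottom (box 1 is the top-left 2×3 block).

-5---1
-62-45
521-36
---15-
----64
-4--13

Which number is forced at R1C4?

Cell R1C4 itself could take any of {2, 3, 6} by direct elimination.
Consider where 6 can go in row 1.
R1C1 is out (box 1 already has a 6).
R1C3 is out (box 1 already has a 6).
R1C5 is out (column 5 already has a 6).
So the only cell in row 1 that can hold 6 is R1C4.
Therefore R1C4 = 6.

6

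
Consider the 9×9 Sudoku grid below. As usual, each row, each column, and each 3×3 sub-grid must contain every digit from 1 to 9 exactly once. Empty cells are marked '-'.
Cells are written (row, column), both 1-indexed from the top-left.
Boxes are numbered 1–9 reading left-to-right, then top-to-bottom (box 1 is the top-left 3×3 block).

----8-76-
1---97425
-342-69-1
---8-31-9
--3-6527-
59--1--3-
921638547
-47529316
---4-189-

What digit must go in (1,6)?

Row 1 already contains {6, 7, 8}.
Column 6 already contains {1, 3, 5, 6, 7, 8, 9}.
Its 3×3 block (box 2) already contains {2, 6, 7, 8, 9}.
The only value from 1–9 not eliminated is 4, so (1,6) = 4.

4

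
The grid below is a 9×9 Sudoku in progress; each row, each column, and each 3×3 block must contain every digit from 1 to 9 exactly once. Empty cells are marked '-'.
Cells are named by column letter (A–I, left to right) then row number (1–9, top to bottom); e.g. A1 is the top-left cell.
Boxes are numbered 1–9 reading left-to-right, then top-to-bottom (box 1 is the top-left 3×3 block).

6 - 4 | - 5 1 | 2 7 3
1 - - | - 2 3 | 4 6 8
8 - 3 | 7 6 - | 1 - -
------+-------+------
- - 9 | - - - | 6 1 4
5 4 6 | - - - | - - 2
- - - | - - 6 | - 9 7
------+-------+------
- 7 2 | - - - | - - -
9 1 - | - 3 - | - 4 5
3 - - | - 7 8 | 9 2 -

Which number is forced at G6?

Cell G6 itself could take any of {3, 5, 8} by direct elimination.
Consider where 5 can go in box 6.
G5 is out (row 5 already has a 5).
H5 is out (row 5 already has a 5).
So the only cell in box 6 that can hold 5 is G6.
Therefore G6 = 5.

5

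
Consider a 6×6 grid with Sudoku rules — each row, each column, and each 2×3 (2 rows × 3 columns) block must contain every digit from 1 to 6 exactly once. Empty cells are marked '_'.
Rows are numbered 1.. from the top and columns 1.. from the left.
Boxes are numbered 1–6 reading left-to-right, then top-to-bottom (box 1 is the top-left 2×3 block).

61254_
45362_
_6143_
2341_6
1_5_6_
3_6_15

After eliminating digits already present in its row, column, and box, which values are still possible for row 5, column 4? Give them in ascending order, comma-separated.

2,3

Row 5 already contains {1, 5, 6}.
Column 4 already contains {1, 4, 5, 6}.
Its 2×3 block (box 6) already contains {1, 5, 6}.
Removing those from 1–6 leaves {2, 3} as the candidates for row 5, column 4.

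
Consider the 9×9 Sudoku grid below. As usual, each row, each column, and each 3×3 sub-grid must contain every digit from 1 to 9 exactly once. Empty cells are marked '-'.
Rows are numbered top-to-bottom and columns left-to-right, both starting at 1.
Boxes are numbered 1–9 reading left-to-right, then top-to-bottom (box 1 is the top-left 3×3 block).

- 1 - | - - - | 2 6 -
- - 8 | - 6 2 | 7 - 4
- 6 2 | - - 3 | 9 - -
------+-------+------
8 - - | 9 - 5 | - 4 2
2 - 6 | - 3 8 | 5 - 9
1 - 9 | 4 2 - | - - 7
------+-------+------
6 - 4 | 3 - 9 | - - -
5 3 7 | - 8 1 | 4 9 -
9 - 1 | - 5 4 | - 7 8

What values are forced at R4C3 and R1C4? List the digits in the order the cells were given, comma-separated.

3,8

For R4C3:
  Row 4 already contains {2, 4, 5, 8, 9}.
  Column 3 already contains {1, 2, 4, 6, 7, 8, 9}.
  Its 3×3 block (box 4) already contains {1, 2, 6, 8, 9}.
  The only value from 1–9 not eliminated is 3, so R4C3 = 3.
For R1C4:
  Consider where 8 can go in row 1.
  R1C1 is out (column 1 already has a 8).
  R1C3 is out (column 3 already has a 8).
  R1C5 is out (column 5 already has a 8).
  R1C6 is out (column 6 already has a 8).
  R1C9 is out (column 9 already has a 8).
  So the only cell in row 1 that can hold 8 is R1C4.
  So R1C4 = 8.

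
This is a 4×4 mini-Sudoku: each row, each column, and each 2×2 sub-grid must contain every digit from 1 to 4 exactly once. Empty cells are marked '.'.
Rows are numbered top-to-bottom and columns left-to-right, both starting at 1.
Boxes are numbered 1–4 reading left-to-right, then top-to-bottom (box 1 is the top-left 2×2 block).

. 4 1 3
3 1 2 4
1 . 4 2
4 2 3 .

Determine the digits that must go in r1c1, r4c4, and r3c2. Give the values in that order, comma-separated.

2,1,3

For r1c1:
  Row 1 already contains {1, 3, 4}.
  Column 1 already contains {1, 3, 4}.
  Its 2×2 block (box 1) already contains {1, 3, 4}.
  The only value from 1–4 not eliminated is 2, so r1c1 = 2.
For r4c4:
  Row 4 already contains {2, 3, 4}.
  Column 4 already contains {2, 3, 4}.
  Its 2×2 block (box 4) already contains {2, 3, 4}.
  The only value from 1–4 not eliminated is 1, so r4c4 = 1.
For r3c2:
  Row 3 already contains {1, 2, 4}.
  Column 2 already contains {1, 2, 4}.
  Its 2×2 block (box 3) already contains {1, 2, 4}.
  The only value from 1–4 not eliminated is 3, so r3c2 = 3.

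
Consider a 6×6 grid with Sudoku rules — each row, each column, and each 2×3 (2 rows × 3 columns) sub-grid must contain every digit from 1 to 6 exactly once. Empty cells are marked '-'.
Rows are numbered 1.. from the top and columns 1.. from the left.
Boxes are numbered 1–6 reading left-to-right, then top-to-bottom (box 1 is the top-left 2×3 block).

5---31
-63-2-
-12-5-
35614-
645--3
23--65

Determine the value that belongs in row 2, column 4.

5

Cell row 2, column 4 itself could take any of {4, 5} by direct elimination.
Consider where 5 can go in column 4.
row 1, column 4 is out (row 1 already has a 5).
row 3, column 4 is out (row 3 already has a 5).
row 5, column 4 is out (row 5 already has a 5).
row 6, column 4 is out (row 6 already has a 5).
So the only cell in column 4 that can hold 5 is row 2, column 4.
Therefore row 2, column 4 = 5.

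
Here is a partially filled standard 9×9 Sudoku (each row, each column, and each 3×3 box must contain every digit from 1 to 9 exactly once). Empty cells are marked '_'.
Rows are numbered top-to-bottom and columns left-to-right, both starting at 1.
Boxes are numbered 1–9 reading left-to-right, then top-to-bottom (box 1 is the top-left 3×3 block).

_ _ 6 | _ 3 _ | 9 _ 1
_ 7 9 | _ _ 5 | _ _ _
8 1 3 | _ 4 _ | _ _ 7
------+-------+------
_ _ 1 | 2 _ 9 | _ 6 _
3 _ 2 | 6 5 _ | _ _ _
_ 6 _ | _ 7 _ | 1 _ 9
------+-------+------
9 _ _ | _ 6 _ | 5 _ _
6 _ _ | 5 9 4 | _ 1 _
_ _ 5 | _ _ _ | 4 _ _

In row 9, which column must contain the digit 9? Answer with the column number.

8

Consider where 9 can go in row 9.
R9C1 is out (column 1 already has a 9). R9C2 is out (box 7 already has a 9). R9C4 is out (box 8 already has a 9). R9C5 is out (column 5 already has a 9). The remaining empty cells in row 9 are similarly blocked.
So the only cell in row 9 that can hold 9 is R9C8.
That is column 8.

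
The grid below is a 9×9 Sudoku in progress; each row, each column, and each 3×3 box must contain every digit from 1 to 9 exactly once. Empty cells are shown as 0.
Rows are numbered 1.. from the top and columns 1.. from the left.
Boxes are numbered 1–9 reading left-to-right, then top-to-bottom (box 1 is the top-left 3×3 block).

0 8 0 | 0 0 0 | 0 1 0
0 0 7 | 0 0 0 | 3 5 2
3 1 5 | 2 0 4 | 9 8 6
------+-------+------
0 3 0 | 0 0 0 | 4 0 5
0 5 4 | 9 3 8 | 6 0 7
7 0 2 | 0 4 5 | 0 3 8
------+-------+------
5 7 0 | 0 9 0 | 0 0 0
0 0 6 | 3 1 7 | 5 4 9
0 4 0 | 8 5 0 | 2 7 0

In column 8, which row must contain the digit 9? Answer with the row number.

4

Consider where 9 can go in column 8.
row 5, column 8 is out (row 5 already has a 9).
row 7, column 8 is out (row 7 already has a 9).
So the only cell in column 8 that can hold 9 is row 4, column 8.
That is row 4.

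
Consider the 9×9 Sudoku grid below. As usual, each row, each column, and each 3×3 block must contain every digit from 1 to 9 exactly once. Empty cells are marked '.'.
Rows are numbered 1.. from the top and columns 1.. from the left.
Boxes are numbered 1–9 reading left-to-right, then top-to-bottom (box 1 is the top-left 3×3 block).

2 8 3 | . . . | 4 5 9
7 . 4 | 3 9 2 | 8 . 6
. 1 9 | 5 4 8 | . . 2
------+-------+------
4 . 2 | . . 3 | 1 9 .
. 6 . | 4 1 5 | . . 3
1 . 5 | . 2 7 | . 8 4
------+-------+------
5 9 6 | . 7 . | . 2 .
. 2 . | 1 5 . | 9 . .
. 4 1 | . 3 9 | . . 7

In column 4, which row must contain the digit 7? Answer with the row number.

Consider where 7 can go in column 4.
row 4, column 4 is out (box 5 already has a 7).
row 6, column 4 is out (row 6 already has a 7).
row 7, column 4 is out (row 7 already has a 7).
row 9, column 4 is out (row 9 already has a 7).
So the only cell in column 4 that can hold 7 is row 1, column 4.
That is row 1.

1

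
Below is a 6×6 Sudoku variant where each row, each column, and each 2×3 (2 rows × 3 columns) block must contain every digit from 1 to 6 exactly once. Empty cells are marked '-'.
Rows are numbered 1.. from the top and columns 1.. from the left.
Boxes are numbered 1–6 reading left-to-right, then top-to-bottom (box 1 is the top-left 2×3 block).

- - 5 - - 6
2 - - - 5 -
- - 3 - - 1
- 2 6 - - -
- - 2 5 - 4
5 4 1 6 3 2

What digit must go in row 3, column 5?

6

Cell row 3, column 5 itself could take any of {2, 4, 6} by direct elimination.
Consider where 6 can go in column 5.
row 1, column 5 is out (row 1 already has a 6).
row 4, column 5 is out (row 4 already has a 6).
row 5, column 5 is out (box 6 already has a 6).
So the only cell in column 5 that can hold 6 is row 3, column 5.
Therefore row 3, column 5 = 6.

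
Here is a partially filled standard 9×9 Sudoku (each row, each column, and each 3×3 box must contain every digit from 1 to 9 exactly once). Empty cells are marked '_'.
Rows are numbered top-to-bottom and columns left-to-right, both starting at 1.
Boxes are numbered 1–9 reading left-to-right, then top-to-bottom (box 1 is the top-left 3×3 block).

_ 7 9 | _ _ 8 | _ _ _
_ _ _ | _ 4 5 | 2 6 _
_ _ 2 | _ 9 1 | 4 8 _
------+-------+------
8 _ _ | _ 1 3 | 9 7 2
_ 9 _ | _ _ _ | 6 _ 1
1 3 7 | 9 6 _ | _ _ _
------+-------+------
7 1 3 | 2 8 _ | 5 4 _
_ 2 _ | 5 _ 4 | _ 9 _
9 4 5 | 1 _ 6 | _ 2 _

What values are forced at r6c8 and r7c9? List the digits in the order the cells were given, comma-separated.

For r6c8:
  Row 6 already contains {1, 3, 6, 7, 9}.
  Column 8 already contains {2, 4, 6, 7, 8, 9}.
  Its 3×3 block (box 6) already contains {1, 2, 6, 7, 9}.
  The only value from 1–9 not eliminated is 5, so r6c8 = 5.
For r7c9:
  Row 7 already contains {1, 2, 3, 4, 5, 7, 8}.
  Column 9 already contains {1, 2}.
  Its 3×3 block (box 9) already contains {2, 4, 5, 9}.
  The only value from 1–9 not eliminated is 6, so r7c9 = 6.

5,6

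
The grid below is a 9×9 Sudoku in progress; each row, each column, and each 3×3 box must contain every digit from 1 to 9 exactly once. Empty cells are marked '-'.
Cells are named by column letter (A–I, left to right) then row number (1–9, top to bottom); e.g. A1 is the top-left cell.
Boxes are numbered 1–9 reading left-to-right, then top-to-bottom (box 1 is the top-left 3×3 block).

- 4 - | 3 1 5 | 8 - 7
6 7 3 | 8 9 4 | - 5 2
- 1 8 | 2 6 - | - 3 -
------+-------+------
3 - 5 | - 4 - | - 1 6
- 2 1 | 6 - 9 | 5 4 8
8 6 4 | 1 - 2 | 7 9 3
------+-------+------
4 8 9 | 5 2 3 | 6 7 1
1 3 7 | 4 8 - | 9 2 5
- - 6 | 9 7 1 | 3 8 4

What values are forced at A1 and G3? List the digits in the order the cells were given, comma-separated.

For A1:
  Consider where 9 can go in row 1.
  C1 is out (column C already has a 9).
  H1 is out (column H already has a 9).
  So the only cell in row 1 that can hold 9 is A1.
  So A1 = 9.
For G3:
  Row 3 already contains {1, 2, 3, 6, 8}.
  Column G already contains {3, 5, 6, 7, 8, 9}.
  Its 3×3 block (box 3) already contains {2, 3, 5, 7, 8}.
  The only value from 1–9 not eliminated is 4, so G3 = 4.

9,4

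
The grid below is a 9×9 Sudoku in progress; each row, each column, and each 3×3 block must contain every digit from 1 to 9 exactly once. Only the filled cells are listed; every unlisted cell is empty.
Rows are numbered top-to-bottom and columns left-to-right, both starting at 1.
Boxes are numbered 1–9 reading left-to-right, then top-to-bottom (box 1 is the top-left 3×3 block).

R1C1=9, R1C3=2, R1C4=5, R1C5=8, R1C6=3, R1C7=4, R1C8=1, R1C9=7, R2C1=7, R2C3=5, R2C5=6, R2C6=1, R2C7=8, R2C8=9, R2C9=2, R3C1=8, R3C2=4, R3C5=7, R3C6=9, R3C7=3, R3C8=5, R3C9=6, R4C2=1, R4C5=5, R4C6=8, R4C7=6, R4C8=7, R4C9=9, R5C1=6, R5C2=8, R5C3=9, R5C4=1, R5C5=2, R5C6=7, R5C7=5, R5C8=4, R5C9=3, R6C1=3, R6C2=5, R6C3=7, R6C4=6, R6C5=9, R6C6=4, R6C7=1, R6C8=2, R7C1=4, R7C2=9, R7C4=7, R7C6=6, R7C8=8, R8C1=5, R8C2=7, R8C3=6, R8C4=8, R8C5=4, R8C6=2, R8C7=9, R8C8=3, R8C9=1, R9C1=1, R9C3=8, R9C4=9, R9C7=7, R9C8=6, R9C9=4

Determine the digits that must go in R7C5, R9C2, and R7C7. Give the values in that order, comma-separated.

1,2,2

For R7C5:
  Consider where 1 can go in column 5.
  R9C5 is out (row 9 already has a 1).
  So the only cell in column 5 that can hold 1 is R7C5.
  So R7C5 = 1.
For R9C2:
  Consider where 2 can go in box 7.
  R7C3 is out (column 3 already has a 2).
  So the only cell in box 7 that can hold 2 is R9C2.
  So R9C2 = 2.
For R7C7:
  Row 7 already contains {4, 6, 7, 8, 9}.
  Column 7 already contains {1, 3, 4, 5, 6, 7, 8, 9}.
  Its 3×3 block (box 9) already contains {1, 3, 4, 6, 7, 8, 9}.
  The only value from 1–9 not eliminated is 2, so R7C7 = 2.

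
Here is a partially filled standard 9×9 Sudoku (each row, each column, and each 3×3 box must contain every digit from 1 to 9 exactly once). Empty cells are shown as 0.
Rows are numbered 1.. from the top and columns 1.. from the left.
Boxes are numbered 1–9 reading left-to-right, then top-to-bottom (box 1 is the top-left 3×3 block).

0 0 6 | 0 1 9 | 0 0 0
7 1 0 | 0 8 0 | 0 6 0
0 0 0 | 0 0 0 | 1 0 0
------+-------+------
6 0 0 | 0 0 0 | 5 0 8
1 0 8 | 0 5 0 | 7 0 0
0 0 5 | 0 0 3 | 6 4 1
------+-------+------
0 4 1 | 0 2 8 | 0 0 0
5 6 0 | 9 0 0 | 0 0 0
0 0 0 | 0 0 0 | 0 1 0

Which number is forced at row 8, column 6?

Cell row 8, column 6 itself could take any of {1, 4, 7} by direct elimination.
Consider where 1 can go in box 8.
row 7, column 4 is out (row 7 already has a 1).
row 8, column 5 is out (column 5 already has a 1).
row 9, column 4 is out (row 9 already has a 1).
row 9, column 5 is out (row 9 already has a 1).
row 9, column 6 is out (row 9 already has a 1).
So the only cell in box 8 that can hold 1 is row 8, column 6.
Therefore row 8, column 6 = 1.

1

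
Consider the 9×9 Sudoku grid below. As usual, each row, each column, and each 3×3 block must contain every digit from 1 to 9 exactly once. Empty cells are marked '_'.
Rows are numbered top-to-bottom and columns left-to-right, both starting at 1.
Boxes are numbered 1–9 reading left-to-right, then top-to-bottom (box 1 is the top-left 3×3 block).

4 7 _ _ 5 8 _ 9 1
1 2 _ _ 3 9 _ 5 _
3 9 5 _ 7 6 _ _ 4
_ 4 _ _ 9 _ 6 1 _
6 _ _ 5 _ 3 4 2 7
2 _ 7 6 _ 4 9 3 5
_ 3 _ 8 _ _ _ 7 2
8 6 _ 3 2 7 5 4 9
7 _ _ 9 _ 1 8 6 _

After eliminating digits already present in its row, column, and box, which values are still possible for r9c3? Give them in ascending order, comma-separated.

2,4

Row 9 already contains {1, 6, 7, 8, 9}.
Column 3 already contains {5, 7}.
Its 3×3 block (box 7) already contains {3, 6, 7, 8}.
Removing those from 1–9 leaves {2, 4} as the candidates for r9c3.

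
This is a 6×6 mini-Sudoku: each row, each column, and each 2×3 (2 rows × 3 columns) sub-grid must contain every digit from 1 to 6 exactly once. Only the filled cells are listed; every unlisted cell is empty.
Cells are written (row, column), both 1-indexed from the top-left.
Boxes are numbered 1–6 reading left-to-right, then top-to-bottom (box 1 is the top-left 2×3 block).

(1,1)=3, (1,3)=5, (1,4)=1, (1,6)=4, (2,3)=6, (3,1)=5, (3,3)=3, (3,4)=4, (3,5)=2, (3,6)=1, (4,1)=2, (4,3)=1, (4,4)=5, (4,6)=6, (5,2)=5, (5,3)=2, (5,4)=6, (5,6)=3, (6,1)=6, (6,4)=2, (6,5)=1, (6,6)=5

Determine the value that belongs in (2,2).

1

Cell (2,2) itself could take any of {1, 2, 4} by direct elimination.
Consider where 1 can go in column 2.
(1,2) is out (row 1 already has a 1).
(3,2) is out (row 3 already has a 1).
(4,2) is out (row 4 already has a 1).
(6,2) is out (row 6 already has a 1).
So the only cell in column 2 that can hold 1 is (2,2).
Therefore (2,2) = 1.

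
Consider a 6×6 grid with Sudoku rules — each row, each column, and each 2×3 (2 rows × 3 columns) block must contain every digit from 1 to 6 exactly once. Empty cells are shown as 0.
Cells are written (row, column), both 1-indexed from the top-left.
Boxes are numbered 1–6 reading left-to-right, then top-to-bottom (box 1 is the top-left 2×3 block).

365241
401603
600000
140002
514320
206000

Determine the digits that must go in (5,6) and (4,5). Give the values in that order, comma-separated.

6,6

For (5,6):
  Row 5 already contains {1, 2, 3, 4, 5}.
  Column 6 already contains {1, 2, 3}.
  Its 2×3 block (box 6) already contains {2, 3}.
  The only value from 1–6 not eliminated is 6, so (5,6) = 6.
For (4,5):
  Consider where 6 can go in column 5.
  (2,5) is out (row 2 already has a 6).
  (3,5) is out (row 3 already has a 6).
  (6,5) is out (row 6 already has a 6).
  So the only cell in column 5 that can hold 6 is (4,5).
  So (4,5) = 6.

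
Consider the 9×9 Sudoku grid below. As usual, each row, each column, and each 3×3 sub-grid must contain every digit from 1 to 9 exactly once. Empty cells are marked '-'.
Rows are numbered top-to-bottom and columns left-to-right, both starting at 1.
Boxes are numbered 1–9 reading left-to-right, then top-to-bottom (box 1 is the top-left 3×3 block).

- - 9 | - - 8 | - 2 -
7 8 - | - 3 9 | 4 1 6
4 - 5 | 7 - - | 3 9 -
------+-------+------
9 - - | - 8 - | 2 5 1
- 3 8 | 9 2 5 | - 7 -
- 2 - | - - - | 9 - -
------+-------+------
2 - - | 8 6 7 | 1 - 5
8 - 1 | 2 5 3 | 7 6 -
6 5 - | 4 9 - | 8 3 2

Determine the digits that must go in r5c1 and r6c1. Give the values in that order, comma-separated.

1,5

For r5c1:
  Row 5 already contains {2, 3, 5, 7, 8, 9}.
  Column 1 already contains {2, 4, 6, 7, 8, 9}.
  Its 3×3 block (box 4) already contains {2, 3, 8, 9}.
  The only value from 1–9 not eliminated is 1, so r5c1 = 1.
For r6c1:
  Consider where 5 can go in column 1.
  r1c1 is out (box 1 already has a 5).
  r5c1 is out (row 5 already has a 5).
  So the only cell in column 1 that can hold 5 is r6c1.
  So r6c1 = 5.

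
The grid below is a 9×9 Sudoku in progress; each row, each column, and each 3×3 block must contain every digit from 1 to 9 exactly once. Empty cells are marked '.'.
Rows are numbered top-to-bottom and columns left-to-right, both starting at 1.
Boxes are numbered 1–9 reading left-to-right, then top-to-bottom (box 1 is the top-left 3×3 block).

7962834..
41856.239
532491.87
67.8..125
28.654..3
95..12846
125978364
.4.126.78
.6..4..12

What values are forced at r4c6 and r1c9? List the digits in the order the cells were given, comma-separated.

For r4c6:
  Row 4 already contains {1, 2, 5, 6, 7, 8}.
  Column 6 already contains {1, 2, 3, 4, 6, 8}.
  Its 3×3 block (box 5) already contains {1, 2, 4, 5, 6, 8}.
  The only value from 1–9 not eliminated is 9, so r4c6 = 9.
For r1c9:
  Row 1 already contains {2, 3, 4, 6, 7, 8, 9}.
  Column 9 already contains {2, 3, 4, 5, 6, 7, 8, 9}.
  Its 3×3 block (box 3) already contains {2, 3, 4, 7, 8, 9}.
  The only value from 1–9 not eliminated is 1, so r1c9 = 1.

9,1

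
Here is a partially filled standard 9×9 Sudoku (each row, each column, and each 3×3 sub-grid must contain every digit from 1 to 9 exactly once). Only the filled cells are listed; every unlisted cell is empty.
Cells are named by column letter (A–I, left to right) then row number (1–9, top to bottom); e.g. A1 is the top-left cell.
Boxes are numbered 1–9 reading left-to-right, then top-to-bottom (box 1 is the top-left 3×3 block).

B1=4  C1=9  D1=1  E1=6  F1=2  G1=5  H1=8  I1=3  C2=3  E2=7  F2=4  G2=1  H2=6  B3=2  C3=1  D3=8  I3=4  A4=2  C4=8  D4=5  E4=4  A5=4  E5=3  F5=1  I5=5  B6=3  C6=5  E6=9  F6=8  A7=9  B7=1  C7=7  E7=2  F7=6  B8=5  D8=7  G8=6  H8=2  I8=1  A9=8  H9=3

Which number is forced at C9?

Cell C9 itself could take any of {2, 4, 6} by direct elimination.
Consider where 2 can go in column C.
C5 is out (box 4 already has a 2).
C8 is out (row 8 already has a 2).
So the only cell in column C that can hold 2 is C9.
Therefore C9 = 2.

2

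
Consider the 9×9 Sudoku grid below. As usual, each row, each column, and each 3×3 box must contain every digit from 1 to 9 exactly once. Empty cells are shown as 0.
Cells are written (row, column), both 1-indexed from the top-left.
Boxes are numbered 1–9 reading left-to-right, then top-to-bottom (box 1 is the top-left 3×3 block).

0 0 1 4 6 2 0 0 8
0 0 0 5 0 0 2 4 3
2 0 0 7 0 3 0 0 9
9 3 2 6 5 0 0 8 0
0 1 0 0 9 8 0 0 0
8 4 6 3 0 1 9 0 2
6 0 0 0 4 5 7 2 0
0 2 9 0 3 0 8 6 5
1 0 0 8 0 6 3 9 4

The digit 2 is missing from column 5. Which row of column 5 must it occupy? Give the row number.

9

Consider where 2 can go in column 5.
(2,5) is out (row 2 already has a 2).
(3,5) is out (row 3 already has a 2).
(6,5) is out (row 6 already has a 2).
So the only cell in column 5 that can hold 2 is (9,5).
That is row 9.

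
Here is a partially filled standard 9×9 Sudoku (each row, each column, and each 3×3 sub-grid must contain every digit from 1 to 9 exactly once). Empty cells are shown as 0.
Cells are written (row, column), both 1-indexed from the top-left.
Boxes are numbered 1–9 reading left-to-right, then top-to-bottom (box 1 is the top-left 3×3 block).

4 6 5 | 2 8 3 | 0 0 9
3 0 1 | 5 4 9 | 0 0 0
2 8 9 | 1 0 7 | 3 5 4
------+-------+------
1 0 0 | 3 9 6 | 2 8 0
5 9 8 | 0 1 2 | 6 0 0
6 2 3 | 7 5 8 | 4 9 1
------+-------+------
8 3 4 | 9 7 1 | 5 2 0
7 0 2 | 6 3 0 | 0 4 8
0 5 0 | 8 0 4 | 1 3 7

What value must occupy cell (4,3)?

7

Row 4 already contains {1, 2, 3, 6, 8, 9}.
Column 3 already contains {1, 2, 3, 4, 5, 8, 9}.
Its 3×3 block (box 4) already contains {1, 2, 3, 5, 6, 8, 9}.
The only value from 1–9 not eliminated is 7, so (4,3) = 7.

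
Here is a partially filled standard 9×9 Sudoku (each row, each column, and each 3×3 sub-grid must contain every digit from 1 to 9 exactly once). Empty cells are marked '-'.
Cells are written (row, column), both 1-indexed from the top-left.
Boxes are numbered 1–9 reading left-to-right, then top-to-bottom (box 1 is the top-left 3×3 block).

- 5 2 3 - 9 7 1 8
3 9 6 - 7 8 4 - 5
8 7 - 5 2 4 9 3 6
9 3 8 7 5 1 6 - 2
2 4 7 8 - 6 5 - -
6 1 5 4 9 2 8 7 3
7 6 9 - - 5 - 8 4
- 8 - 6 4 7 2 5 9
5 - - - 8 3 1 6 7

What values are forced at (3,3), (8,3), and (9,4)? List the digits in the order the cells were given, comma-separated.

For (3,3):
  Row 3 already contains {2, 3, 4, 5, 6, 7, 8, 9}.
  Column 3 already contains {2, 5, 6, 7, 8, 9}.
  Its 3×3 block (box 1) already contains {2, 3, 5, 6, 7, 8, 9}.
  The only value from 1–9 not eliminated is 1, so (3,3) = 1.
For (8,3):
  Consider where 3 can go in box 7.
  (8,1) is out (column 1 already has a 3).
  (9,2) is out (row 9 already has a 3).
  (9,3) is out (row 9 already has a 3).
  So the only cell in box 7 that can hold 3 is (8,3).
  So (8,3) = 3.
For (9,4):
  Consider where 9 can go in column 4.
  (2,4) is out (row 2 already has a 9).
  (7,4) is out (row 7 already has a 9).
  So the only cell in column 4 that can hold 9 is (9,4).
  So (9,4) = 9.

1,3,9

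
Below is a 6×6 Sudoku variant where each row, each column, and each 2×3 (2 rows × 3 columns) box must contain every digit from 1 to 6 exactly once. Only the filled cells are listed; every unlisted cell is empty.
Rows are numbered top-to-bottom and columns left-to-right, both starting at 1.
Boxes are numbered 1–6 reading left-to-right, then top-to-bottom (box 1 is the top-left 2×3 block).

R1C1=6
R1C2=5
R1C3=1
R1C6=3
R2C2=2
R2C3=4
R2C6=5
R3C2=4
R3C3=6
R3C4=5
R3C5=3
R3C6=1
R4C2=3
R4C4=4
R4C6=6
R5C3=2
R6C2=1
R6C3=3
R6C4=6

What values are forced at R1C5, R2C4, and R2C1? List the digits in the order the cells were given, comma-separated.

4,1,3

For R1C5:
  Consider where 4 can go in row 1.
  R1C4 is out (column 4 already has a 4).
  So the only cell in row 1 that can hold 4 is R1C5.
  So R1C5 = 4.
For R2C4:
  Row 2 already contains {2, 4, 5}.
  Column 4 already contains {4, 5, 6}.
  Its 2×3 block (box 2) already contains {3, 5}.
  The only value from 1–6 not eliminated is 1, so R2C4 = 1.
For R2C1:
  Row 2 already contains {2, 4, 5}.
  Column 1 already contains {6}.
  Its 2×3 block (box 1) already contains {1, 2, 4, 5, 6}.
  The only value from 1–6 not eliminated is 3, so R2C1 = 3.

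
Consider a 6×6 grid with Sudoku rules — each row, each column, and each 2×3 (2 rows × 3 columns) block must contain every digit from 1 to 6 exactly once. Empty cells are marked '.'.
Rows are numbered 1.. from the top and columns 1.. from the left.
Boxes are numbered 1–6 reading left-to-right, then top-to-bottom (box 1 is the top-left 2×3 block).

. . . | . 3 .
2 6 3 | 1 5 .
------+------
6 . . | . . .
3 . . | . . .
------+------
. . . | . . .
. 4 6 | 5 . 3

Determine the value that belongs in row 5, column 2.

Cell row 5, column 2 itself could take any of {1, 2, 3, 5} by direct elimination.
Consider where 3 can go in row 5.
row 5, column 1 is out (column 1 already has a 3).
row 5, column 3 is out (column 3 already has a 3).
row 5, column 4 is out (box 6 already has a 3).
row 5, column 5 is out (column 5 already has a 3).
row 5, column 6 is out (column 6 already has a 3).
So the only cell in row 5 that can hold 3 is row 5, column 2.
Therefore row 5, column 2 = 3.

3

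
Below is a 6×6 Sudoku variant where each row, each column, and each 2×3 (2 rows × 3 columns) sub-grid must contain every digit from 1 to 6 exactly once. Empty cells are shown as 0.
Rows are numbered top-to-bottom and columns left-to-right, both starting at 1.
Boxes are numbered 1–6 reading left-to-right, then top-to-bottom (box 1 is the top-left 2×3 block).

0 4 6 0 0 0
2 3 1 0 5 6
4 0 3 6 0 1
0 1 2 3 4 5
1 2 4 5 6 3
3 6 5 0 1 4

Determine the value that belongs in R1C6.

2

Row 1 already contains {4, 6}.
Column 6 already contains {1, 3, 4, 5, 6}.
Its 2×3 block (box 2) already contains {5, 6}.
The only value from 1–6 not eliminated is 2, so R1C6 = 2.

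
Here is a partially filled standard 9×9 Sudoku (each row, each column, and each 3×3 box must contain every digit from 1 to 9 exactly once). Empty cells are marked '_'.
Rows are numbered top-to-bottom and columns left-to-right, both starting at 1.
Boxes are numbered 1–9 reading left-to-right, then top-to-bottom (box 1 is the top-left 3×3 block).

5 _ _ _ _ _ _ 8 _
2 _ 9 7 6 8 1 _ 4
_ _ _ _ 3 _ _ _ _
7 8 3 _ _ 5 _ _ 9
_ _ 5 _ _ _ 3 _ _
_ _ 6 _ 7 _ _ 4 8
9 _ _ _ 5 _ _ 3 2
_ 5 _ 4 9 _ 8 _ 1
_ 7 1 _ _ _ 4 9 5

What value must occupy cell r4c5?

4

Cell r4c5 itself could take any of {1, 2, 4} by direct elimination.
Consider where 4 can go in row 4.
r4c4 is out (column 4 already has a 4).
r4c7 is out (column 7 already has a 4).
r4c8 is out (column 8 already has a 4).
So the only cell in row 4 that can hold 4 is r4c5.
Therefore r4c5 = 4.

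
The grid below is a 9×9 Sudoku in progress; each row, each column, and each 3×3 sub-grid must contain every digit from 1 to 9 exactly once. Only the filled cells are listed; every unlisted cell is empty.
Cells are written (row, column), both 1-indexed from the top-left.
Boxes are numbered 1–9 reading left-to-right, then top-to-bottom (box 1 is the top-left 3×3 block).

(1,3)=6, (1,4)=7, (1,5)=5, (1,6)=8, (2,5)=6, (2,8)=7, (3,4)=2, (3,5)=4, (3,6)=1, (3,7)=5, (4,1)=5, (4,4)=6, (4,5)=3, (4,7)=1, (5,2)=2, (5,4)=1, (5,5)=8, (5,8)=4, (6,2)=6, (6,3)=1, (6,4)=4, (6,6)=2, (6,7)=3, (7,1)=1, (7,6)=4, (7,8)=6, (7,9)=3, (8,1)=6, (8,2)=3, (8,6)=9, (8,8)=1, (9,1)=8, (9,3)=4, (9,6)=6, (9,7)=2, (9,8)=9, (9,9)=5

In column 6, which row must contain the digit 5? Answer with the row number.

5

Consider where 5 can go in column 6.
(2,6) is out (box 2 already has a 5).
(4,6) is out (row 4 already has a 5).
So the only cell in column 6 that can hold 5 is (5,6).
That is row 5.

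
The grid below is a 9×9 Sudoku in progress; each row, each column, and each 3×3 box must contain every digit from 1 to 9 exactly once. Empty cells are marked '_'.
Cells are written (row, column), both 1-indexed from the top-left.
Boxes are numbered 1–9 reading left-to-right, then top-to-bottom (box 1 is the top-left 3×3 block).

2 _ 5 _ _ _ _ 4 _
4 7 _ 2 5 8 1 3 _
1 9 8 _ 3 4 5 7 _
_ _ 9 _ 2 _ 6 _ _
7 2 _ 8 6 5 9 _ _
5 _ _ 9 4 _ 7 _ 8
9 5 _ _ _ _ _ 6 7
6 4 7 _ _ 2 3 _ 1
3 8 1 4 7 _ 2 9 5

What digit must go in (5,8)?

1

Row 5 already contains {2, 5, 6, 7, 8, 9}.
Column 8 already contains {3, 4, 6, 7, 9}.
Its 3×3 block (box 6) already contains {6, 7, 8, 9}.
The only value from 1–9 not eliminated is 1, so (5,8) = 1.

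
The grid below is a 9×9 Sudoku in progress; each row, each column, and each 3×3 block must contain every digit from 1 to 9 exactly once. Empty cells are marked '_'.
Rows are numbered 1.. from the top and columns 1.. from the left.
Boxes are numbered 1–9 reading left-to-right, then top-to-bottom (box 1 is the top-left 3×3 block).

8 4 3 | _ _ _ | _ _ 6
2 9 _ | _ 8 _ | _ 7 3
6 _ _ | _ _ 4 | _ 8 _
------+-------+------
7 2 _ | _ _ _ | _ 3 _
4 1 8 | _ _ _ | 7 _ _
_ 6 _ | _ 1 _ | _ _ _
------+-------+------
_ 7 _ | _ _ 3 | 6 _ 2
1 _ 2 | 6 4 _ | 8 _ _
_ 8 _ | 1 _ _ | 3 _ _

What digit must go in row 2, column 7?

Cell row 2, column 7 itself could take any of {1, 4, 5} by direct elimination.
Consider where 4 can go in box 3.
row 1, column 7 is out (row 1 already has a 4).
row 1, column 8 is out (row 1 already has a 4).
row 3, column 7 is out (row 3 already has a 4).
row 3, column 9 is out (row 3 already has a 4).
So the only cell in box 3 that can hold 4 is row 2, column 7.
Therefore row 2, column 7 = 4.

4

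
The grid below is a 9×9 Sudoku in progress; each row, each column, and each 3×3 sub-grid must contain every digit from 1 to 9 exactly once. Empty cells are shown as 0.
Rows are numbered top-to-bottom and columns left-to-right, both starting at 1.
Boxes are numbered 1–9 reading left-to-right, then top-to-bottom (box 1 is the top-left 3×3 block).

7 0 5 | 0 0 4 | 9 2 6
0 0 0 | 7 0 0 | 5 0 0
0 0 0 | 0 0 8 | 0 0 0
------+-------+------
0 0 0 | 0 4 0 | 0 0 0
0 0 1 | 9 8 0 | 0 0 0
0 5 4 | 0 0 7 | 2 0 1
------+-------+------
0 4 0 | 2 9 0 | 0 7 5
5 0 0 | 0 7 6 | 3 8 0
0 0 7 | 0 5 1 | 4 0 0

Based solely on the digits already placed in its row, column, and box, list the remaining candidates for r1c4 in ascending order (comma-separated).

1,3

Row 1 already contains {2, 4, 5, 6, 7, 9}.
Column 4 already contains {2, 7, 9}.
Its 3×3 block (box 2) already contains {4, 7, 8}.
Removing those from 1–9 leaves {1, 3} as the candidates for r1c4.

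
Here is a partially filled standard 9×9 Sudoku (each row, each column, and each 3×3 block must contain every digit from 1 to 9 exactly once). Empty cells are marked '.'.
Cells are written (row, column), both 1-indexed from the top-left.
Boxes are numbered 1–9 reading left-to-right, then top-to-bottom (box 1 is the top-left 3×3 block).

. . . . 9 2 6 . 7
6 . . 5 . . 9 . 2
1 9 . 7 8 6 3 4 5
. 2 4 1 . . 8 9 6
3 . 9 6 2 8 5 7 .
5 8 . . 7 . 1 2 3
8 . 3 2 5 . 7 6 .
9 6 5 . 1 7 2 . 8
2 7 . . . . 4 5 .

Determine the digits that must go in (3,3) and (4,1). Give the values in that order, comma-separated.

For (3,3):
  Row 3 already contains {1, 3, 4, 5, 6, 7, 8, 9}.
  Column 3 already contains {3, 4, 5, 9}.
  Its 3×3 block (box 1) already contains {1, 6, 9}.
  The only value from 1–9 not eliminated is 2, so (3,3) = 2.
For (4,1):
  Row 4 already contains {1, 2, 4, 6, 8, 9}.
  Column 1 already contains {1, 2, 3, 5, 6, 8, 9}.
  Its 3×3 block (box 4) already contains {2, 3, 4, 5, 8, 9}.
  The only value from 1–9 not eliminated is 7, so (4,1) = 7.

2,7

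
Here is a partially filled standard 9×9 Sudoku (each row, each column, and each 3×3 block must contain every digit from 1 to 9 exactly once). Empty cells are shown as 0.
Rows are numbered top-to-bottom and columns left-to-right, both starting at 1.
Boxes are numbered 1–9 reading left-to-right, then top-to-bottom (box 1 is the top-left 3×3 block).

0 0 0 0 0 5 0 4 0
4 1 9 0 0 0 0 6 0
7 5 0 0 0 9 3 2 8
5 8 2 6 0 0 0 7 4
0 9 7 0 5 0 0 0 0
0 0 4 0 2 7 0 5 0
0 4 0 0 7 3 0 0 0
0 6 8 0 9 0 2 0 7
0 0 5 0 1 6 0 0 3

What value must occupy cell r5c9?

2

Cell r5c9 itself could take any of {1, 2, 6} by direct elimination.
Consider where 2 can go in column 9.
r1c9 is out (box 3 already has a 2).
r2c9 is out (box 3 already has a 2).
r6c9 is out (row 6 already has a 2).
r7c9 is out (box 9 already has a 2).
So the only cell in column 9 that can hold 2 is r5c9.
Therefore r5c9 = 2.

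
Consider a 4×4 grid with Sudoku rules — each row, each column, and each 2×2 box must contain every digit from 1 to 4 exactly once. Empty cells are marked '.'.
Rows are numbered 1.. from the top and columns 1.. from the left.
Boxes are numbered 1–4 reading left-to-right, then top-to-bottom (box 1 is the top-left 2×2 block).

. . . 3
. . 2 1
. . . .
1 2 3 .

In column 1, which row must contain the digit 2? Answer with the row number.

1

Consider where 2 can go in column 1.
row 2, column 1 is out (row 2 already has a 2).
row 3, column 1 is out (box 3 already has a 2).
So the only cell in column 1 that can hold 2 is row 1, column 1.
That is row 1.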